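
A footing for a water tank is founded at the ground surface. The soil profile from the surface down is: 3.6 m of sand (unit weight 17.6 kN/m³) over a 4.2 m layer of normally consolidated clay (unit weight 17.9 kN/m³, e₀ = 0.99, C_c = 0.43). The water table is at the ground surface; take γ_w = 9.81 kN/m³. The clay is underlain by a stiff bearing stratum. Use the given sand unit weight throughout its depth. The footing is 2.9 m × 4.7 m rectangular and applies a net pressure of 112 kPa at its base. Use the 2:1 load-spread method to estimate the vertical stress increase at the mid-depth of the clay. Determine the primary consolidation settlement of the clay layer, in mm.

S_c ≈ 127 mm

Mid-depth of clay below the ground surface: z = 3.6 + 4.2/2 = 5.7 m.
Total vertical stress at mid-clay: σ_v = 17.6×3.6 + 17.9×2.1 = 100.95 kPa.
Pore pressure: u = 9.81×(5.7 − 0) = 55.917 kPa.
Initial effective stress: σ'_0 = σ_v − u = 100.95 − 55.917 = 45.033 kPa.
Stress increase at mid-clay by the 2:1 spreading method:
Δσ = qBL/((B+z)(L+z)) = 112×2.9×4.7/((2.9+5.7)(4.7+5.7)) = 17.068 kPa
Final effective stress: σ'_f = σ'_0 + Δσ = 45.033 + 17.068 = 62.101 kPa.
Normally consolidated clay, so the full stress increment lies on the virgin compression line:
S_c = C_c·H/(1+e₀)·log₁₀(σ'_f/σ'_0) = 0.43×4.2/(1+0.99)×log₁₀(62.101/45.033)
    = 0.90754 × 0.13957 = 0.1267 m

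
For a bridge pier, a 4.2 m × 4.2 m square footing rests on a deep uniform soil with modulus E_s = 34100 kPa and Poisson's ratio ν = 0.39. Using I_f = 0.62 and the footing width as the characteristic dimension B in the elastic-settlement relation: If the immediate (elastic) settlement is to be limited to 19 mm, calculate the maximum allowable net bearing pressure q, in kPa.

q ≈ 293 kPa

S_e = q·B·(1−ν²)/E_s · I_f  ⇒  q = S_e·E_s / (B·(1−ν²)·I_f).
q = 0.019 × 34100 / (4.2 × 0.8479 × 0.62) = 293.4 kPa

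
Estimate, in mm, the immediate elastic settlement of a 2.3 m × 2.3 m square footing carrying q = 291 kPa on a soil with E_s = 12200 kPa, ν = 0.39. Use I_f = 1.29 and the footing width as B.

Immediate (elastic) settlement: S_e = q·B·(1−ν²)/E_s · I_f.
S_e = 291 × 2.3 × (1 − 0.39²) / 12200 × 1.29
    = 291 × 2.3 × 0.8479 / 12200 × 1.29
    = 0.06001 m = 60.01 mm

S_e ≈ 60 mm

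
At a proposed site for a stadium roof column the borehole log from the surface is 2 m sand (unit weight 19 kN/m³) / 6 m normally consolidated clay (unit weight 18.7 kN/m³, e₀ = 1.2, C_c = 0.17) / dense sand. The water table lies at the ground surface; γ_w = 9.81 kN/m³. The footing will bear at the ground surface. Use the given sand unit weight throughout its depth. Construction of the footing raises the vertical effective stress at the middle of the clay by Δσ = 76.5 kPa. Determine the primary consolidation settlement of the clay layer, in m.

S_c ≈ 0.2 m

Mid-depth of clay below the ground surface: z = 2 + 6/2 = 5 m.
Total vertical stress at mid-clay: σ_v = 19×2 + 18.7×3 = 94.1 kPa.
Pore pressure: u = 9.81×(5 − 0) = 49.05 kPa.
Initial effective stress: σ'_0 = σ_v − u = 94.1 − 49.05 = 45.05 kPa.
Final effective stress: σ'_f = σ'_0 + Δσ = 45.05 + 76.5 = 121.55 kPa.
Normally consolidated clay, so the full stress increment lies on the virgin compression line:
S_c = C_c·H/(1+e₀)·log₁₀(σ'_f/σ'_0) = 0.17×6/(1+1.2)×log₁₀(121.55/45.05)
    = 0.46364 × 0.43106 = 0.1999 m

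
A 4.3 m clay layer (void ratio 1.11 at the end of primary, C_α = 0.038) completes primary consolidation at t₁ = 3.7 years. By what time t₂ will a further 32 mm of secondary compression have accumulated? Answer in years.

t₂ ≈ 9.58 years

S_s = C_α·H/(1+e_p)·log₁₀(t₂/t₁) ⇒ log₁₀(t₂/t₁) = S_s·(1+e_p)/(C_α·H).
log₁₀(t₂/t₁) = 0.032 × (1+1.11) / (0.038×4.3) = 0.4132
t₂ = t₁ × 10^0.4132 = 3.7 × 2.59 = 9.581 years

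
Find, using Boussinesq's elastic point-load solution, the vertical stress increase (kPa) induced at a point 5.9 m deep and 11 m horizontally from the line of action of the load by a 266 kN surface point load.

Δσ_z ≈ 0.0861 kPa

Boussinesq vertical stress below a point load on an elastic half-space:
Δσ_z = 3P/(2πz²) · [1 + (r/z)²]^(−5/2)
r/z = 11/5.9 = 1.8644; [1+(r/z)²]^(−5/2) = 0.023592.
Δσ_z = 3×266/(2π×5.9²) × 0.023592 = 3.6485 × 0.023592 = 0.08608 kPa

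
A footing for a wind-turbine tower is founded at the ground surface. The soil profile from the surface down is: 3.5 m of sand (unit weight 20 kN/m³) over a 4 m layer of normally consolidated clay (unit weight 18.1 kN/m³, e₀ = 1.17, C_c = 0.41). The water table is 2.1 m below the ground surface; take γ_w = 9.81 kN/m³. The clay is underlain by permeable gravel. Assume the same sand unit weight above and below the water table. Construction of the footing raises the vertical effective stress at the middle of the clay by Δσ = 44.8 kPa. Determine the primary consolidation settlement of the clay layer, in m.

S_c ≈ 0.157 m

Mid-depth of clay below the ground surface: z = 3.5 + 4/2 = 5.5 m.
Total vertical stress at mid-clay: σ_v = 20×3.5 + 18.1×2 = 106.2 kPa.
Pore pressure: u = 9.81×(5.5 − 2.1) = 33.354 kPa.
Initial effective stress: σ'_0 = σ_v − u = 106.2 − 33.354 = 72.846 kPa.
Final effective stress: σ'_f = σ'_0 + Δσ = 72.846 + 44.8 = 117.65 kPa.
Normally consolidated clay, so the full stress increment lies on the virgin compression line:
S_c = C_c·H/(1+e₀)·log₁₀(σ'_f/σ'_0) = 0.41×4/(1+1.17)×log₁₀(117.65/72.846)
    = 0.75576 × 0.20819 = 0.1573 m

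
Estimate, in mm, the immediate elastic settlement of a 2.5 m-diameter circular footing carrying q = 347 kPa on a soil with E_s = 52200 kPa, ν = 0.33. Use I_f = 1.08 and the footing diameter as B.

S_e ≈ 16 mm

Immediate (elastic) settlement: S_e = q·B·(1−ν²)/E_s · I_f.
S_e = 347 × 2.5 × (1 − 0.33²) / 52200 × 1.08
    = 347 × 2.5 × 0.8911 / 52200 × 1.08
    = 0.01599 m = 15.99 mm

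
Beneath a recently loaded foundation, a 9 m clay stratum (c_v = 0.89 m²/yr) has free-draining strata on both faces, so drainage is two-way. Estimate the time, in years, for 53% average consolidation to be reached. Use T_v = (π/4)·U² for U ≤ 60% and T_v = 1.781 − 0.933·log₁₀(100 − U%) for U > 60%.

t ≈ 5.02 years

Drainage path length: H_d = H/2 = 4.5 m (double drainage).
U ≤ 60%: T_v = (π/4)·U² = (π/4)×0.53² = 0.22062.
t = T_v·H_d²/c_v = 0.22062×4.5²/0.89 = 5.02 years.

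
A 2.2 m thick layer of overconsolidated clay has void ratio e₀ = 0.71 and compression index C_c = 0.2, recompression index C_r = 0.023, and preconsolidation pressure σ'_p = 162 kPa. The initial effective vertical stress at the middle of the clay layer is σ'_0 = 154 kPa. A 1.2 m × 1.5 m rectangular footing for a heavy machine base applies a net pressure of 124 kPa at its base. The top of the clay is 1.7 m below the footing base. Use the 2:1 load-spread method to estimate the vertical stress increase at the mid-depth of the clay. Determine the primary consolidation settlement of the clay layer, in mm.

Mid-depth of clay below the footing base: z = 1.7 + 2.2/2 = 2.8 m.
Stress increase at mid-clay by the 2:1 spreading method:
Δσ = qBL/((B+z)(L+z)) = 124×1.2×1.5/((1.2+2.8)(1.5+2.8)) = 12.977 kPa
Final effective stress: σ'_f = 154 + 12.977 = 166.98 kPa.
σ'_f = 166.98 > σ'_p = 162 kPa, so the stress path crosses the preconsolidation pressure — recompression up to σ'_p, then virgin compression beyond:
S_c = H/(1+e₀)·[C_r·log₁₀(σ'_p/σ'_0) + C_c·log₁₀(σ'_f/σ'_p)]
    = 2.2/1.71 × [0.023×log₁₀(162/154) + 0.2×log₁₀(166.98/162)]
    = 1.2865 × [0.00050587 + 0.0026299] = 0.004034 m

S_c ≈ 4.03 mm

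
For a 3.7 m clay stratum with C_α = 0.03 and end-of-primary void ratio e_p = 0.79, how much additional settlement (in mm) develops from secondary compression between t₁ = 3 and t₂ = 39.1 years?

S_s ≈ 69.1 mm

Secondary compression: S_s = C_α·H/(1+e_p)·log₁₀(t₂/t₁)
S_s = 0.03×3.7/(1+0.79)×log₁₀(39.1/3)
    = 0.06201 × 1.115 = 0.06915 m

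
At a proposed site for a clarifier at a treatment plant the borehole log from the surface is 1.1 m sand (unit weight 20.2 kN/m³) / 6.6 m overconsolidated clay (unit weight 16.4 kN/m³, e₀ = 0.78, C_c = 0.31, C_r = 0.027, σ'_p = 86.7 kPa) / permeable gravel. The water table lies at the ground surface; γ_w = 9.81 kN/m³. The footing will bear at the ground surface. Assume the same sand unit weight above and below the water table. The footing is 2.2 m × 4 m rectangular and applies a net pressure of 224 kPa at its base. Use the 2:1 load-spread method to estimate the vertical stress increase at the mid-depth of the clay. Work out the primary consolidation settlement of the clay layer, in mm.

S_c ≈ 31.7 mm

Mid-depth of clay below the ground surface: z = 1.1 + 6.6/2 = 4.4 m.
Total vertical stress at mid-clay: σ_v = 20.2×1.1 + 16.4×3.3 = 76.34 kPa.
Pore pressure: u = 9.81×(4.4 − 0) = 43.164 kPa.
Initial effective stress: σ'_0 = σ_v − u = 76.34 − 43.164 = 33.176 kPa.
Stress increase at mid-clay by the 2:1 spreading method:
Δσ = qBL/((B+z)(L+z)) = 224×2.2×4/((2.2+4.4)(4+4.4)) = 35.556 kPa
Final effective stress: σ'_f = 33.176 + 35.556 = 68.732 kPa.
σ'_f = 68.732 ≤ σ'_p = 86.7 kPa, so the clay remains overconsolidated and only the recompression index applies:
S_c = C_r·H/(1+e₀)·log₁₀(σ'_f/σ'_0) = 0.027×6.6/1.78×log₁₀(68.732/33.176)
    = 0.10011 × 0.31633 = 0.03167 m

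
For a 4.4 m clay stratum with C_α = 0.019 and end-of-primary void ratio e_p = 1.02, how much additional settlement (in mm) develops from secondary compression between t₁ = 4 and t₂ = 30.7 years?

Secondary compression: S_s = C_α·H/(1+e_p)·log₁₀(t₂/t₁)
S_s = 0.019×4.4/(1+1.02)×log₁₀(30.7/4)
    = 0.04139 × 0.8851 = 0.03663 m

S_s ≈ 36.6 mm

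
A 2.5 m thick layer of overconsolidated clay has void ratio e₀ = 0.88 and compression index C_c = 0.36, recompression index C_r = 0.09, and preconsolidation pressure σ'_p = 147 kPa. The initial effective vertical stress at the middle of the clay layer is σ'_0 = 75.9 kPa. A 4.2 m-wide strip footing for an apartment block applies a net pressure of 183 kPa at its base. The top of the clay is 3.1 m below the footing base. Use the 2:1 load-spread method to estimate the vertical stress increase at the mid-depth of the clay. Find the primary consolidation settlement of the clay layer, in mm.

S_c ≈ 59.4 mm

Mid-depth of clay below the footing base: z = 3.1 + 2.5/2 = 4.35 m.
Stress increase at mid-clay by the 2:1 spreading method:
Δσ = qB/(B+z) = 183×4.2/(4.2+4.35) = 89.895 kPa
Final effective stress: σ'_f = 75.9 + 89.895 = 165.8 kPa.
σ'_f = 165.8 > σ'_p = 147 kPa, so the stress path crosses the preconsolidation pressure — recompression up to σ'_p, then virgin compression beyond:
S_c = H/(1+e₀)·[C_r·log₁₀(σ'_p/σ'_0) + C_c·log₁₀(σ'_f/σ'_p)]
    = 2.5/1.88 × [0.09×log₁₀(147/75.9) + 0.36×log₁₀(165.8/147)]
    = 1.3298 × [0.025837 + 0.018816] = 0.05938 m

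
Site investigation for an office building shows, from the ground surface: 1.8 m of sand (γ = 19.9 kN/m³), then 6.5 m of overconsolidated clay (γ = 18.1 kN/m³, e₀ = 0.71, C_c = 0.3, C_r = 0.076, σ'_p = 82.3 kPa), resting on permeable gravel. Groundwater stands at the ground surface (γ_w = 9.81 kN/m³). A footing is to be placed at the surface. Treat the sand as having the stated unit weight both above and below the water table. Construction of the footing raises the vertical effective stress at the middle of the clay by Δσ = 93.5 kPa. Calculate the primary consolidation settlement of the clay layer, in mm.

Mid-depth of clay below the ground surface: z = 1.8 + 6.5/2 = 5.05 m.
Total vertical stress at mid-clay: σ_v = 19.9×1.8 + 18.1×3.25 = 94.645 kPa.
Pore pressure: u = 9.81×(5.05 − 0) = 49.541 kPa.
Initial effective stress: σ'_0 = σ_v − u = 94.645 − 49.541 = 45.104 kPa.
Final effective stress: σ'_f = 45.104 + 93.5 = 138.6 kPa.
σ'_f = 138.6 > σ'_p = 82.3 kPa, so the stress path crosses the preconsolidation pressure — recompression up to σ'_p, then virgin compression beyond:
S_c = H/(1+e₀)·[C_r·log₁₀(σ'_p/σ'_0) + C_c·log₁₀(σ'_f/σ'_p)]
    = 6.5/1.71 × [0.076×log₁₀(82.3/45.104) + 0.3×log₁₀(138.6/82.3)]
    = 3.8012 × [0.01985 + 0.067909] = 0.3336 m

S_c ≈ 334 mm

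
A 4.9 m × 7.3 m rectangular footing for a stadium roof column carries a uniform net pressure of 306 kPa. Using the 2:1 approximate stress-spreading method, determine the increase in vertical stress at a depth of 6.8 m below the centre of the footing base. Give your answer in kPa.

Δσ_z ≈ 66.3 kPa

By the 2:1 method the load spreads at 1 horizontal : 2 vertical, so at depth z the loaded area has grown by z in each plan dimension:
Δσ = qBL/((B+z)(L+z)) = 306×4.9×7.3/((4.9+6.8)(7.3+6.8)) = 66.349 kPa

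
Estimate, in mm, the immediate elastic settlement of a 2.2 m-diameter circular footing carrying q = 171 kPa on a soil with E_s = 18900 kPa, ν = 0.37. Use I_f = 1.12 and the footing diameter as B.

S_e ≈ 19.2 mm

Immediate (elastic) settlement: S_e = q·B·(1−ν²)/E_s · I_f.
S_e = 171 × 2.2 × (1 − 0.37²) / 18900 × 1.12
    = 171 × 2.2 × 0.8631 / 18900 × 1.12
    = 0.01924 m = 19.24 mm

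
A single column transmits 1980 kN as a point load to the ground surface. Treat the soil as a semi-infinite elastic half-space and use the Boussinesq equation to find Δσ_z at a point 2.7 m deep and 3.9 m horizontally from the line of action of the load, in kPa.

Boussinesq vertical stress below a point load on an elastic half-space:
Δσ_z = 3P/(2πz²) · [1 + (r/z)²]^(−5/2)
r/z = 3.9/2.7 = 1.4444; [1+(r/z)²]^(−5/2) = 0.059753.
Δσ_z = 3×1980/(2π×2.7²) × 0.059753 = 129.68 × 0.059753 = 7.749 kPa

Δσ_z ≈ 7.75 kPa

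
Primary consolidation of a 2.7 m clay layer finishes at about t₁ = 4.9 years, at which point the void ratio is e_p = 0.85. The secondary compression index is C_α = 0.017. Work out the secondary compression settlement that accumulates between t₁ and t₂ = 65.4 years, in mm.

S_s ≈ 27.9 mm

Secondary compression: S_s = C_α·H/(1+e_p)·log₁₀(t₂/t₁)
S_s = 0.017×2.7/(1+0.85)×log₁₀(65.4/4.9)
    = 0.02481 × 1.125 = 0.02792 m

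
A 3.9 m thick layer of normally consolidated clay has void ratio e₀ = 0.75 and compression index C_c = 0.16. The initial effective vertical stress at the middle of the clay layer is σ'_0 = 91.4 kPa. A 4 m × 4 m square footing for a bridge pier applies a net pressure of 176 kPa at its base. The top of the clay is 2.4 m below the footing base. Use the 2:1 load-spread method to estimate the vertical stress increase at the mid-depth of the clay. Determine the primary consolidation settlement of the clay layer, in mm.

Mid-depth of clay below the footing base: z = 2.4 + 3.9/2 = 4.35 m.
Stress increase at mid-clay by the 2:1 spreading method:
Δσ = qBL/((B+z)(L+z)) = 176×4×4/((4+4.35)(4+4.35)) = 40.389 kPa
Final effective stress: σ'_f = σ'_0 + Δσ = 91.4 + 40.389 = 131.79 kPa.
Normally consolidated clay, so the full stress increment lies on the virgin compression line:
S_c = C_c·H/(1+e₀)·log₁₀(σ'_f/σ'_0) = 0.16×3.9/(1+0.75)×log₁₀(131.79/91.4)
    = 0.35657 × 0.15894 = 0.05667 m

S_c ≈ 56.7 mm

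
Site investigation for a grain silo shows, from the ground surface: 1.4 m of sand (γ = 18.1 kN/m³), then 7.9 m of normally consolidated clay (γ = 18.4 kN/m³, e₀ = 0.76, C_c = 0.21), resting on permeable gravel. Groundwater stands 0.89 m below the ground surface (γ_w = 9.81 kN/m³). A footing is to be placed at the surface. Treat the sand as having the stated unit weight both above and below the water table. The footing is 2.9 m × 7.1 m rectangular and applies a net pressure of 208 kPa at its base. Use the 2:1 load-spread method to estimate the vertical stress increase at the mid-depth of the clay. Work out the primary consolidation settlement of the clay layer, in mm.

S_c ≈ 233 mm

Mid-depth of clay below the ground surface: z = 1.4 + 7.9/2 = 5.35 m.
Total vertical stress at mid-clay: σ_v = 18.1×1.4 + 18.4×3.95 = 98.02 kPa.
Pore pressure: u = 9.81×(5.35 − 0.89) = 43.753 kPa.
Initial effective stress: σ'_0 = σ_v − u = 98.02 − 43.753 = 54.267 kPa.
Stress increase at mid-clay by the 2:1 spreading method:
Δσ = qBL/((B+z)(L+z)) = 208×2.9×7.1/((2.9+5.35)(7.1+5.35)) = 41.696 kPa
Final effective stress: σ'_f = σ'_0 + Δσ = 54.267 + 41.696 = 95.963 kPa.
Normally consolidated clay, so the full stress increment lies on the virgin compression line:
S_c = C_c·H/(1+e₀)·log₁₀(σ'_f/σ'_0) = 0.21×7.9/(1+0.76)×log₁₀(95.963/54.267)
    = 0.94261 × 0.24757 = 0.2334 m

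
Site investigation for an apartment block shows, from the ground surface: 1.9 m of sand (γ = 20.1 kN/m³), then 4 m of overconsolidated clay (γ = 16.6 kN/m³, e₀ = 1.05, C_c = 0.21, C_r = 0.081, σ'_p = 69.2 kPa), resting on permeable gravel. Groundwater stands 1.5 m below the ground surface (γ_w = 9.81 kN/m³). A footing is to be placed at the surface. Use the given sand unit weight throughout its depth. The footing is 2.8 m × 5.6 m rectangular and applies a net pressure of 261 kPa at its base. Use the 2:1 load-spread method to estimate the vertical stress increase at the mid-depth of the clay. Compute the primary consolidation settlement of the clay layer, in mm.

Mid-depth of clay below the ground surface: z = 1.9 + 4/2 = 3.9 m.
Total vertical stress at mid-clay: σ_v = 20.1×1.9 + 16.6×2 = 71.39 kPa.
Pore pressure: u = 9.81×(3.9 − 1.5) = 23.544 kPa.
Initial effective stress: σ'_0 = σ_v − u = 71.39 − 23.544 = 47.846 kPa.
Stress increase at mid-clay by the 2:1 spreading method:
Δσ = qBL/((B+z)(L+z)) = 261×2.8×5.6/((2.8+3.9)(5.6+3.9)) = 64.297 kPa
Final effective stress: σ'_f = 47.846 + 64.297 = 112.14 kPa.
σ'_f = 112.14 > σ'_p = 69.2 kPa, so the stress path crosses the preconsolidation pressure — recompression up to σ'_p, then virgin compression beyond:
S_c = H/(1+e₀)·[C_r·log₁₀(σ'_p/σ'_0) + C_c·log₁₀(σ'_f/σ'_p)]
    = 4/2.05 × [0.081×log₁₀(69.2/47.846) + 0.21×log₁₀(112.14/69.2)]
    = 1.9512 × [0.012981 + 0.044027] = 0.1112 m

S_c ≈ 111 mm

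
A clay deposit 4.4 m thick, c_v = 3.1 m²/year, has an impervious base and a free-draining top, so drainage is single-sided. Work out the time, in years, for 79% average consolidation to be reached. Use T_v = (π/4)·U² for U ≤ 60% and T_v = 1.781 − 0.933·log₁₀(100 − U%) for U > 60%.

Drainage path length: H_d = H = 4.4 m (single drainage).
U > 60%: T_v = 1.781 − 0.933·log₁₀(100 − 79) = 0.54737.
t = T_v·H_d²/c_v = 0.54737×4.4²/3.1 = 3.418 years.

t ≈ 3.42 years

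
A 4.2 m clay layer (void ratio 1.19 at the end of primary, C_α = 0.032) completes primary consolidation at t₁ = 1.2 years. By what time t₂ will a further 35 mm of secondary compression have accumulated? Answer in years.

S_s = C_α·H/(1+e_p)·log₁₀(t₂/t₁) ⇒ log₁₀(t₂/t₁) = S_s·(1+e_p)/(C_α·H).
log₁₀(t₂/t₁) = 0.035 × (1+1.19) / (0.032×4.2) = 0.5703
t₂ = t₁ × 10^0.5703 = 1.2 × 3.718 = 4.462 years

t₂ ≈ 4.46 years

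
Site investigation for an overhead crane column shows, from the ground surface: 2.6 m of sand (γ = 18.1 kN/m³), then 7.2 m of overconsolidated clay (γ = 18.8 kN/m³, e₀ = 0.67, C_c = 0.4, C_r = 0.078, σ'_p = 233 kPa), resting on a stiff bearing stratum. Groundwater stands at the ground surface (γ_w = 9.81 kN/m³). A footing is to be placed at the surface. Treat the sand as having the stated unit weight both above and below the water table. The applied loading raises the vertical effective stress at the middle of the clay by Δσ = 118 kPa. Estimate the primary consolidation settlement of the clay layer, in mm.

S_c ≈ 169 mm

Mid-depth of clay below the ground surface: z = 2.6 + 7.2/2 = 6.2 m.
Total vertical stress at mid-clay: σ_v = 18.1×2.6 + 18.8×3.6 = 114.74 kPa.
Pore pressure: u = 9.81×(6.2 − 0) = 60.822 kPa.
Initial effective stress: σ'_0 = σ_v − u = 114.74 − 60.822 = 53.918 kPa.
Final effective stress: σ'_f = 53.918 + 118 = 171.92 kPa.
σ'_f = 171.92 ≤ σ'_p = 233 kPa, so the clay remains overconsolidated and only the recompression index applies:
S_c = C_r·H/(1+e₀)·log₁₀(σ'_f/σ'_0) = 0.078×7.2/1.67×log₁₀(171.92/53.918)
    = 0.33629 × 0.50359 = 0.1694 m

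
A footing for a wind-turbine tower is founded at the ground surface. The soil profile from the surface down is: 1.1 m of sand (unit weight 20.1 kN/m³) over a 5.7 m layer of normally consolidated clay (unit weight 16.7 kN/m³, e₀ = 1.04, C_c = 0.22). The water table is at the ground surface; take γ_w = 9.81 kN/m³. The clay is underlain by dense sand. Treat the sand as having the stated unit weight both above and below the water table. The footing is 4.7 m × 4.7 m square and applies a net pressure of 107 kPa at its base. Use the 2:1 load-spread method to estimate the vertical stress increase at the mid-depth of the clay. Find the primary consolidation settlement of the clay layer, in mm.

Mid-depth of clay below the ground surface: z = 1.1 + 5.7/2 = 3.95 m.
Total vertical stress at mid-clay: σ_v = 20.1×1.1 + 16.7×2.85 = 69.705 kPa.
Pore pressure: u = 9.81×(3.95 − 0) = 38.75 kPa.
Initial effective stress: σ'_0 = σ_v − u = 69.705 − 38.75 = 30.955 kPa.
Stress increase at mid-clay by the 2:1 spreading method:
Δσ = qBL/((B+z)(L+z)) = 107×4.7×4.7/((4.7+3.95)(4.7+3.95)) = 31.59 kPa
Final effective stress: σ'_f = σ'_0 + Δσ = 30.955 + 31.59 = 62.545 kPa.
Normally consolidated clay, so the full stress increment lies on the virgin compression line:
S_c = C_c·H/(1+e₀)·log₁₀(σ'_f/σ'_0) = 0.22×5.7/(1+1.04)×log₁₀(62.545/30.955)
    = 0.61471 × 0.30546 = 0.1878 m

S_c ≈ 188 mm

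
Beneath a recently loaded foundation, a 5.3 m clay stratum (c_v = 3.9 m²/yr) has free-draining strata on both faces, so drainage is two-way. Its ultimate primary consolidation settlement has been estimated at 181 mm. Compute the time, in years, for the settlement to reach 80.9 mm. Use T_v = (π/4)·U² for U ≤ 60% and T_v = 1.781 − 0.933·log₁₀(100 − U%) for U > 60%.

Drainage path length: H_d = H/2 = 2.65 m (double drainage).
U = S(t)/S_ult = 80.9/181 = 0.447.
U ≤ 60%: T_v = (π/4)·U² = (π/4)×0.44696² = 0.1569.
t = T_v·H_d²/c_v = 0.1569×2.65²/3.9 = 0.2825 years.

t ≈ 0.283 years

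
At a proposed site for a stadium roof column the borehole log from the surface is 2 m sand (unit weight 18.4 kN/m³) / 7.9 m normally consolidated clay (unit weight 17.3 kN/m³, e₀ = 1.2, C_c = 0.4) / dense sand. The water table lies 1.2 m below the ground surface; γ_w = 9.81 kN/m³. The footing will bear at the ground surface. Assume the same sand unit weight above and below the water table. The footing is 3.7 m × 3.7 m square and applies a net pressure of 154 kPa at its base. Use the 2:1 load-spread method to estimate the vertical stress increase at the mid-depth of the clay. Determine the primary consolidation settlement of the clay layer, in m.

Mid-depth of clay below the ground surface: z = 2 + 7.9/2 = 5.95 m.
Total vertical stress at mid-clay: σ_v = 18.4×2 + 17.3×3.95 = 105.14 kPa.
Pore pressure: u = 9.81×(5.95 − 1.2) = 46.598 kPa.
Initial effective stress: σ'_0 = σ_v − u = 105.14 − 46.598 = 58.542 kPa.
Stress increase at mid-clay by the 2:1 spreading method:
Δσ = qBL/((B+z)(L+z)) = 154×3.7×3.7/((3.7+5.95)(3.7+5.95)) = 22.64 kPa
Final effective stress: σ'_f = σ'_0 + Δσ = 58.542 + 22.64 = 81.182 kPa.
Normally consolidated clay, so the full stress increment lies on the virgin compression line:
S_c = C_c·H/(1+e₀)·log₁₀(σ'_f/σ'_0) = 0.4×7.9/(1+1.2)×log₁₀(81.182/58.542)
    = 1.4364 × 0.14199 = 0.204 m

S_c ≈ 0.204 m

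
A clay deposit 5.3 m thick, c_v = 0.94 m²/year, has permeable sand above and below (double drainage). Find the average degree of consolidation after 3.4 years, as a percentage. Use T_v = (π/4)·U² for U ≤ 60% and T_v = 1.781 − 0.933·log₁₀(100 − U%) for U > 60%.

U ≈ 73.6 %

Drainage path length: H_d = H/2 = 2.65 m (double drainage).
T_v = c_v·t/H_d² = 0.94×3.4/2.65² = 0.45511.
T_v = 0.45511 corresponds to the U > 60% branch:
U = 1 − 10^((1.781 − T_v)/0.933)/100 = 0.7363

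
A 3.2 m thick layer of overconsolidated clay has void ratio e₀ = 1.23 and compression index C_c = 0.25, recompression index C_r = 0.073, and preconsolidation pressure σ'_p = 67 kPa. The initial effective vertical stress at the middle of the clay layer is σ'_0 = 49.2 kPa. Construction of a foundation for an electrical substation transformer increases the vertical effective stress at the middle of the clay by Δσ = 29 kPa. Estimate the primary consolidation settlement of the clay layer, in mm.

Final effective stress: σ'_f = 49.2 + 29 = 78.2 kPa.
σ'_f = 78.2 > σ'_p = 67 kPa, so the stress path crosses the preconsolidation pressure — recompression up to σ'_p, then virgin compression beyond:
S_c = H/(1+e₀)·[C_r·log₁₀(σ'_p/σ'_0) + C_c·log₁₀(σ'_f/σ'_p)]
    = 3.2/2.23 × [0.073×log₁₀(67/49.2) + 0.25×log₁₀(78.2/67)]
    = 1.435 × [0.00979 + 0.016783] = 0.03813 m

S_c ≈ 38.1 mm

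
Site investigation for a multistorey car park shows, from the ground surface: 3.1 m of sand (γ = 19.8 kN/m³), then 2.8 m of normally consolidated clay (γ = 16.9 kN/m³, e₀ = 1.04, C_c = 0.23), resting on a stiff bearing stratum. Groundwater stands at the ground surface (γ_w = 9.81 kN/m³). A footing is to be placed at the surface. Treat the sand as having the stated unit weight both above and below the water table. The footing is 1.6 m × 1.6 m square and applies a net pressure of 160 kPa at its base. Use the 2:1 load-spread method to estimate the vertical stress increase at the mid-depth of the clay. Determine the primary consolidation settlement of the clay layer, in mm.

Mid-depth of clay below the ground surface: z = 3.1 + 2.8/2 = 4.5 m.
Total vertical stress at mid-clay: σ_v = 19.8×3.1 + 16.9×1.4 = 85.04 kPa.
Pore pressure: u = 9.81×(4.5 − 0) = 44.145 kPa.
Initial effective stress: σ'_0 = σ_v − u = 85.04 − 44.145 = 40.895 kPa.
Stress increase at mid-clay by the 2:1 spreading method:
Δσ = qBL/((B+z)(L+z)) = 160×1.6×1.6/((1.6+4.5)(1.6+4.5)) = 11.008 kPa
Final effective stress: σ'_f = σ'_0 + Δσ = 40.895 + 11.008 = 51.903 kPa.
Normally consolidated clay, so the full stress increment lies on the virgin compression line:
S_c = C_c·H/(1+e₀)·log₁₀(σ'_f/σ'_0) = 0.23×2.8/(1+1.04)×log₁₀(51.903/40.895)
    = 0.31569 × 0.10352 = 0.03268 m

S_c ≈ 32.7 mm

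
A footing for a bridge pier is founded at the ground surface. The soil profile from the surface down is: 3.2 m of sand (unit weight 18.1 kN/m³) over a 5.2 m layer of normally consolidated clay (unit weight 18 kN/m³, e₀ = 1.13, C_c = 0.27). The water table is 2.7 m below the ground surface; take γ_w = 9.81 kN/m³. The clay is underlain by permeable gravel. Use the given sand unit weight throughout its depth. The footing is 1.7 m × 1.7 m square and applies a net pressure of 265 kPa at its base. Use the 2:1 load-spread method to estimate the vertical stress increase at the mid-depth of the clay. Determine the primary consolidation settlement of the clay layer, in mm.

S_c ≈ 48.2 mm

Mid-depth of clay below the ground surface: z = 3.2 + 5.2/2 = 5.8 m.
Total vertical stress at mid-clay: σ_v = 18.1×3.2 + 18×2.6 = 104.72 kPa.
Pore pressure: u = 9.81×(5.8 − 2.7) = 30.411 kPa.
Initial effective stress: σ'_0 = σ_v − u = 104.72 − 30.411 = 74.309 kPa.
Stress increase at mid-clay by the 2:1 spreading method:
Δσ = qBL/((B+z)(L+z)) = 265×1.7×1.7/((1.7+5.8)(1.7+5.8)) = 13.615 kPa
Final effective stress: σ'_f = σ'_0 + Δσ = 74.309 + 13.615 = 87.924 kPa.
Normally consolidated clay, so the full stress increment lies on the virgin compression line:
S_c = C_c·H/(1+e₀)·log₁₀(σ'_f/σ'_0) = 0.27×5.2/(1+1.13)×log₁₀(87.924/74.309)
    = 0.65915 × 0.073066 = 0.04816 m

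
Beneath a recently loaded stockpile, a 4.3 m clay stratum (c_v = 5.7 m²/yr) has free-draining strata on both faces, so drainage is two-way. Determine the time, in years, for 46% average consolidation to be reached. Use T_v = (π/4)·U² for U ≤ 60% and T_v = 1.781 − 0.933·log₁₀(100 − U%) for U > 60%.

t ≈ 0.135 years

Drainage path length: H_d = H/2 = 2.15 m (double drainage).
U ≤ 60%: T_v = (π/4)·U² = (π/4)×0.46² = 0.16619.
t = T_v·H_d²/c_v = 0.16619×2.15²/5.7 = 0.1348 years.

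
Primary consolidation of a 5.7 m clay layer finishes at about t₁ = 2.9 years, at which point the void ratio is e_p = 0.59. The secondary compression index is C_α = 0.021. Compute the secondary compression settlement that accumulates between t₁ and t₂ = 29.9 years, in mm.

Secondary compression: S_s = C_α·H/(1+e_p)·log₁₀(t₂/t₁)
S_s = 0.021×5.7/(1+0.59)×log₁₀(29.9/2.9)
    = 0.07528 × 1.013 = 0.07628 m

S_s ≈ 76.3 mm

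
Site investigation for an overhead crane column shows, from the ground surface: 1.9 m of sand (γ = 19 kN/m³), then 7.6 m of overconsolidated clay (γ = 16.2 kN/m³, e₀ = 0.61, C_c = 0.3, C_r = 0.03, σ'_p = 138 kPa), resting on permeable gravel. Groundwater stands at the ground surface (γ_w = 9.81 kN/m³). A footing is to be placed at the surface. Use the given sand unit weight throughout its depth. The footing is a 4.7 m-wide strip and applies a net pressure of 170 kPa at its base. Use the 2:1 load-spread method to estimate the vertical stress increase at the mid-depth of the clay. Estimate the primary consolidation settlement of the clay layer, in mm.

Mid-depth of clay below the ground surface: z = 1.9 + 7.6/2 = 5.7 m.
Total vertical stress at mid-clay: σ_v = 19×1.9 + 16.2×3.8 = 97.66 kPa.
Pore pressure: u = 9.81×(5.7 − 0) = 55.917 kPa.
Initial effective stress: σ'_0 = σ_v − u = 97.66 − 55.917 = 41.743 kPa.
Stress increase at mid-clay by the 2:1 spreading method:
Δσ = qB/(B+z) = 170×4.7/(4.7+5.7) = 76.827 kPa
Final effective stress: σ'_f = 41.743 + 76.827 = 118.57 kPa.
σ'_f = 118.57 ≤ σ'_p = 138 kPa, so the clay remains overconsolidated and only the recompression index applies:
S_c = C_r·H/(1+e₀)·log₁₀(σ'_f/σ'_0) = 0.03×7.6/1.61×log₁₀(118.57/41.743)
    = 0.14162 × 0.45339 = 0.06421 m

S_c ≈ 64.2 mm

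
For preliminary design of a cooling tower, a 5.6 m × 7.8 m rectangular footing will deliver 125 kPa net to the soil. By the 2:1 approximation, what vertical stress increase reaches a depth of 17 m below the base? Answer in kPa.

By the 2:1 method the load spreads at 1 horizontal : 2 vertical, so at depth z the loaded area has grown by z in each plan dimension:
Δσ = qBL/((B+z)(L+z)) = 125×5.6×7.8/((5.6+17)(7.8+17)) = 9.7417 kPa

Δσ_z ≈ 9.74 kPa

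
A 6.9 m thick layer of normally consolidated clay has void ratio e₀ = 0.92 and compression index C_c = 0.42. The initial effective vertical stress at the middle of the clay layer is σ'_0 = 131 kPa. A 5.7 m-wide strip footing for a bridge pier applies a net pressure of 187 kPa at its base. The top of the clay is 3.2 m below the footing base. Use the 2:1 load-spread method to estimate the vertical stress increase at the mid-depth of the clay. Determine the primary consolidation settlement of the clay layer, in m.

S_c ≈ 0.332 m

Mid-depth of clay below the footing base: z = 3.2 + 6.9/2 = 6.65 m.
Stress increase at mid-clay by the 2:1 spreading method:
Δσ = qB/(B+z) = 187×5.7/(5.7+6.65) = 86.308 kPa
Final effective stress: σ'_f = σ'_0 + Δσ = 131 + 86.308 = 217.31 kPa.
Normally consolidated clay, so the full stress increment lies on the virgin compression line:
S_c = C_c·H/(1+e₀)·log₁₀(σ'_f/σ'_0) = 0.42×6.9/(1+0.92)×log₁₀(217.31/131)
    = 1.5094 × 0.21981 = 0.3318 m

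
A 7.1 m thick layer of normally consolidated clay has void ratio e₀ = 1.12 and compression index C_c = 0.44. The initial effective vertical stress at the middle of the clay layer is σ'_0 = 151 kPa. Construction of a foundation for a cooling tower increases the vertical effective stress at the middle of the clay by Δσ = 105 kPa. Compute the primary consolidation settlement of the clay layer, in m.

Final effective stress: σ'_f = σ'_0 + Δσ = 151 + 105 = 256 kPa.
Normally consolidated clay, so the full stress increment lies on the virgin compression line:
S_c = C_c·H/(1+e₀)·log₁₀(σ'_f/σ'_0) = 0.44×7.1/(1+1.12)×log₁₀(256/151)
    = 1.4736 × 0.22926 = 0.3378 m

S_c ≈ 0.338 m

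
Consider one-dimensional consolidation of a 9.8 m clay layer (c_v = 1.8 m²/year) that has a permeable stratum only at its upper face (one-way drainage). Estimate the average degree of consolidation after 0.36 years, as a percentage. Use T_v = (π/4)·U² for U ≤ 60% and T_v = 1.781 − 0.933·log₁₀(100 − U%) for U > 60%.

U ≈ 9.27 %

Drainage path length: H_d = H = 9.8 m (single drainage).
T_v = c_v·t/H_d² = 1.8×0.36/9.8² = 0.0067472.
T_v = 0.0067472 corresponds to the U ≤ 60% branch:
U = √(4T_v/π) = 0.09269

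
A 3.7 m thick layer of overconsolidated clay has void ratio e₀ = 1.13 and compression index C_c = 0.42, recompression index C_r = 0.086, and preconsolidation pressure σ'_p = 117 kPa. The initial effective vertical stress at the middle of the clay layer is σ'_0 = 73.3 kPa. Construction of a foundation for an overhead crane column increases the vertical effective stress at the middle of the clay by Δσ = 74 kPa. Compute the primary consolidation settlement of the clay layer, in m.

Final effective stress: σ'_f = 73.3 + 74 = 147.3 kPa.
σ'_f = 147.3 > σ'_p = 117 kPa, so the stress path crosses the preconsolidation pressure — recompression up to σ'_p, then virgin compression beyond:
S_c = H/(1+e₀)·[C_r·log₁₀(σ'_p/σ'_0) + C_c·log₁₀(σ'_f/σ'_p)]
    = 3.7/2.13 × [0.086×log₁₀(117/73.3) + 0.42×log₁₀(147.3/117)]
    = 1.7371 × [0.017465 + 0.042007] = 0.1033 m

S_c ≈ 0.103 m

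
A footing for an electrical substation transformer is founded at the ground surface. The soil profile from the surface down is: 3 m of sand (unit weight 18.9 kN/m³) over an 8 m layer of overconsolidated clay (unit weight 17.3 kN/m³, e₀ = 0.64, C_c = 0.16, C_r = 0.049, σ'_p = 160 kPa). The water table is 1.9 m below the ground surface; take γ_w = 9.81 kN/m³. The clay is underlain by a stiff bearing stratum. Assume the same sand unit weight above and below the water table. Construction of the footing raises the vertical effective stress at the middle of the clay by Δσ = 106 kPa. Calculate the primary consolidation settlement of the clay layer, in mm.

S_c ≈ 121 mm

Mid-depth of clay below the ground surface: z = 3 + 8/2 = 7 m.
Total vertical stress at mid-clay: σ_v = 18.9×3 + 17.3×4 = 125.9 kPa.
Pore pressure: u = 9.81×(7 − 1.9) = 50.031 kPa.
Initial effective stress: σ'_0 = σ_v − u = 125.9 − 50.031 = 75.869 kPa.
Final effective stress: σ'_f = 75.869 + 106 = 181.87 kPa.
σ'_f = 181.87 > σ'_p = 160 kPa, so the stress path crosses the preconsolidation pressure — recompression up to σ'_p, then virgin compression beyond:
S_c = H/(1+e₀)·[C_r·log₁₀(σ'_p/σ'_0) + C_c·log₁₀(σ'_f/σ'_p)]
    = 8/1.64 × [0.049×log₁₀(160/75.869) + 0.16×log₁₀(181.87/160)]
    = 4.878 × [0.015879 + 0.0089026] = 0.1209 m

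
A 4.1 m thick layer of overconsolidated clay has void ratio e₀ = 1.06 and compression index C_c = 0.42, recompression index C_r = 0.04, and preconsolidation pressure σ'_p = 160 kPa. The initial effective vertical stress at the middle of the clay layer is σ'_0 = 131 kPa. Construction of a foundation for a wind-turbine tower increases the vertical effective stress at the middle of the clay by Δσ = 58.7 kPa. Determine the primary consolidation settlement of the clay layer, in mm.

S_c ≈ 68.7 mm

Final effective stress: σ'_f = 131 + 58.7 = 189.7 kPa.
σ'_f = 189.7 > σ'_p = 160 kPa, so the stress path crosses the preconsolidation pressure — recompression up to σ'_p, then virgin compression beyond:
S_c = H/(1+e₀)·[C_r·log₁₀(σ'_p/σ'_0) + C_c·log₁₀(σ'_f/σ'_p)]
    = 4.1/2.06 × [0.04×log₁₀(160/131) + 0.42×log₁₀(189.7/160)]
    = 1.9903 × [0.0034739 + 0.031058] = 0.06873 m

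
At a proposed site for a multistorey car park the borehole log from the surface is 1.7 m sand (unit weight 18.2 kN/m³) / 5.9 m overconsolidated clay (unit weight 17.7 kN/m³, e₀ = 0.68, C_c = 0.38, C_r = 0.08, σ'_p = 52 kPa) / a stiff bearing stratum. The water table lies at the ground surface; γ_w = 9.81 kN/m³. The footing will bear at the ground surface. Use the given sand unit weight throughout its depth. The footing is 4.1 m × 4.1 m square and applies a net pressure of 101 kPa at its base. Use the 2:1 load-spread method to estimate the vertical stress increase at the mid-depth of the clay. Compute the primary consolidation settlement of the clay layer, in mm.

S_c ≈ 120 mm

Mid-depth of clay below the ground surface: z = 1.7 + 5.9/2 = 4.65 m.
Total vertical stress at mid-clay: σ_v = 18.2×1.7 + 17.7×2.95 = 83.155 kPa.
Pore pressure: u = 9.81×(4.65 − 0) = 45.617 kPa.
Initial effective stress: σ'_0 = σ_v − u = 83.155 − 45.617 = 37.538 kPa.
Stress increase at mid-clay by the 2:1 spreading method:
Δσ = qBL/((B+z)(L+z)) = 101×4.1×4.1/((4.1+4.65)(4.1+4.65)) = 22.175 kPa
Final effective stress: σ'_f = 37.538 + 22.175 = 59.713 kPa.
σ'_f = 59.713 > σ'_p = 52 kPa, so the stress path crosses the preconsolidation pressure — recompression up to σ'_p, then virgin compression beyond:
S_c = H/(1+e₀)·[C_r·log₁₀(σ'_p/σ'_0) + C_c·log₁₀(σ'_f/σ'_p)]
    = 5.9/1.68 × [0.08×log₁₀(52/37.538) + 0.38×log₁₀(59.713/52)]
    = 3.5119 × [0.011323 + 0.022825] = 0.1199 m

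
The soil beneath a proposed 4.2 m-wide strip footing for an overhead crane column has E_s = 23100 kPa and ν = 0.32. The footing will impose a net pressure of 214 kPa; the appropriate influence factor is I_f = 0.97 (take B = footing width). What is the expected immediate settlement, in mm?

Immediate (elastic) settlement: S_e = q·B·(1−ν²)/E_s · I_f.
S_e = 214 × 4.2 × (1 − 0.32²) / 23100 × 0.97
    = 214 × 4.2 × 0.8976 / 23100 × 0.97
    = 0.03388 m = 33.88 mm

S_e ≈ 33.9 mm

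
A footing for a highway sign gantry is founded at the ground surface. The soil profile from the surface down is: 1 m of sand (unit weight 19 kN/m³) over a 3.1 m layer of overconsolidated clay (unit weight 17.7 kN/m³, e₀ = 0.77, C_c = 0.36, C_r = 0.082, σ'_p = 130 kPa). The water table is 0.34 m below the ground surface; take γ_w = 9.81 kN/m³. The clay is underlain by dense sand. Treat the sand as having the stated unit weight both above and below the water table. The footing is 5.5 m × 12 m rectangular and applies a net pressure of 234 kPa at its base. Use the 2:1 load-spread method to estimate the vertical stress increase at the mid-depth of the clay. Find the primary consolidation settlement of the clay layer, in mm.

S_c ≈ 154 mm

Mid-depth of clay below the ground surface: z = 1 + 3.1/2 = 2.55 m.
Total vertical stress at mid-clay: σ_v = 19×1 + 17.7×1.55 = 46.435 kPa.
Pore pressure: u = 9.81×(2.55 − 0.34) = 21.68 kPa.
Initial effective stress: σ'_0 = σ_v − u = 46.435 − 21.68 = 24.755 kPa.
Stress increase at mid-clay by the 2:1 spreading method:
Δσ = qBL/((B+z)(L+z)) = 234×5.5×12/((5.5+2.55)(12+2.55)) = 131.86 kPa
Final effective stress: σ'_f = 24.755 + 131.86 = 156.62 kPa.
σ'_f = 156.62 > σ'_p = 130 kPa, so the stress path crosses the preconsolidation pressure — recompression up to σ'_p, then virgin compression beyond:
S_c = H/(1+e₀)·[C_r·log₁₀(σ'_p/σ'_0) + C_c·log₁₀(σ'_f/σ'_p)]
    = 3.1/1.77 × [0.082×log₁₀(130/24.755) + 0.36×log₁₀(156.62/130)]
    = 1.7514 × [0.059063 + 0.029125] = 0.1545 m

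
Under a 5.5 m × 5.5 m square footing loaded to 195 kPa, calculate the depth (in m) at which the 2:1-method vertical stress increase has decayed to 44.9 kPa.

2:1 spreading — at depth z the loaded area has grown by z in each plan dimension:
qB²/(B+z)² = Δσ_z ⇒ z = B(√(q/Δσ_z) − 1) = 5.5×(√(195/44.9) − 1) = 5.962 m

z ≈ 5.96 m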